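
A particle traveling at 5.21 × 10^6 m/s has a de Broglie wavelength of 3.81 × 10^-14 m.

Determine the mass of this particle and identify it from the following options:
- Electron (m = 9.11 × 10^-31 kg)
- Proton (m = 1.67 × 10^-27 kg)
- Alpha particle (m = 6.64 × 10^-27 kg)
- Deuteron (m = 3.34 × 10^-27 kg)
The particle is a deuteron.

From λ = h/(mv), solve for mass:

m = h/(λv)
m = (6.626 × 10^-34 J·s) / (3.81 × 10^-14 m × 5.21 × 10^6 m/s)
m = 3.34 × 10^-27 kg

Comparing with the listed masses, this is closest to a deuteron.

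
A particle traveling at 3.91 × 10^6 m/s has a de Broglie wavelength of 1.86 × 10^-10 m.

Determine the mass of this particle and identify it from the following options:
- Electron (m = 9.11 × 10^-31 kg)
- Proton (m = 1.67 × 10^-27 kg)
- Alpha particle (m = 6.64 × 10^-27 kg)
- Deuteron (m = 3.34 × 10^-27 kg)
The particle is an electron.

From λ = h/(mv), solve for mass:

m = h/(λv)
m = (6.626 × 10^-34 J·s) / (1.86 × 10^-10 m × 3.91 × 10^6 m/s)
m = 9.11 × 10^-31 kg

Comparing with the listed masses, this is closest to an electron.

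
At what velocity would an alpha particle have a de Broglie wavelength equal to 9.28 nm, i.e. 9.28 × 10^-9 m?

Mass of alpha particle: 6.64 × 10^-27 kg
1.08 × 10^1 m/s

From λ = h/(mv), solve for v:

v = h/(mλ)
v = (6.626 × 10^-34 J·s) / (6.64 × 10^-27 kg × 9.28 × 10^-9 m)
v = 1.08 × 10^1 m/s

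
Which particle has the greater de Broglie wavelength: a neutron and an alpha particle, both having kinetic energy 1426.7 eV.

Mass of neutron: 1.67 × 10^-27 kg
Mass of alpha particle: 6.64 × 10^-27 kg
The neutron has the longer wavelength.

Using λ = h/√(2mKE):

For neutron: λ₁ = h/√(2m₁KE) = 7.58 × 10^-13 m
For alpha particle: λ₂ = h/√(2m₂KE) = 3.80 × 10^-13 m

Since λ ∝ 1/√m at constant kinetic energy, the lighter particle has the longer wavelength.

The neutron has the longer de Broglie wavelength.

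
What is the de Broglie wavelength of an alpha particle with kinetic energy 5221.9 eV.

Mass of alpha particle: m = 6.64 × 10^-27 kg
1.99 × 10^-13 m

Using λ = h/√(2mKE):

First convert KE to Joules: KE = 5221.9 eV = 8.366 × 10^-16 J

λ = h/√(2mKE)
λ = (6.626 × 10^-34 J·s) / √(2 × 6.64 × 10^-27 kg × 8.366 × 10^-16 J)
λ = 1.99 × 10^-13 m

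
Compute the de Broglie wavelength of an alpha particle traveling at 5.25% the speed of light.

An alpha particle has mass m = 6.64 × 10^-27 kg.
6.34 × 10^-15 m

Using the de Broglie relation λ = h/(mv):

v = 5.25% × c = 1.574 × 10^7 m/s

λ = h/(mv)
λ = (6.626 × 10^-34 J·s) / (6.64 × 10^-27 kg × 1.574 × 10^7 m/s)
λ = 6.34 × 10^-15 m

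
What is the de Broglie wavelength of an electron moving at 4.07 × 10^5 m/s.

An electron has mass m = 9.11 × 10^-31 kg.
1.79 × 10^-9 m

Using the de Broglie relation λ = h/(mv):

λ = h/(mv)
λ = (6.626 × 10^-34 J·s) / (9.11 × 10^-31 kg × 4.07 × 10^5 m/s)
λ = 1.79 × 10^-9 m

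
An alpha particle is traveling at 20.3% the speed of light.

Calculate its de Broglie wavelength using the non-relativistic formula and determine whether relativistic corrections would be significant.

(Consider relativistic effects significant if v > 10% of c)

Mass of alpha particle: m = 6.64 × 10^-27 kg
Yes, relativistic corrections are needed.

Using the non-relativistic de Broglie formula λ = h/(mv):

v = 20.3% × c = 6.086 × 10^7 m/s

λ = h/(mv)
λ = (6.626 × 10^-34 J·s) / (6.64 × 10^-27 kg × 6.086 × 10^7 m/s)
λ = 1.64 × 10^-15 m

Since v = 20.3% of c > 10% of c, relativistic corrections ARE significant and the actual wavelength would differ from this non-relativistic estimate.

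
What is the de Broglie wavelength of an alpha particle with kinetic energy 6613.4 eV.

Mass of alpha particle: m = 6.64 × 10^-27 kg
1.77 × 10^-13 m

Using λ = h/√(2mKE):

First convert KE to Joules: KE = 6613.4 eV = 1.060 × 10^-15 J

λ = h/√(2mKE)
λ = (6.626 × 10^-34 J·s) / √(2 × 6.64 × 10^-27 kg × 1.060 × 10^-15 J)
λ = 1.77 × 10^-13 m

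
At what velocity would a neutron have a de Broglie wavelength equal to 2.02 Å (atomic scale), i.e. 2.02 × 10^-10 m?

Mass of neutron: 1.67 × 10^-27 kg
1.96 × 10^3 m/s

From λ = h/(mv), solve for v:

v = h/(mλ)
v = (6.626 × 10^-34 J·s) / (1.67 × 10^-27 kg × 2.02 × 10^-10 m)
v = 1.96 × 10^3 m/s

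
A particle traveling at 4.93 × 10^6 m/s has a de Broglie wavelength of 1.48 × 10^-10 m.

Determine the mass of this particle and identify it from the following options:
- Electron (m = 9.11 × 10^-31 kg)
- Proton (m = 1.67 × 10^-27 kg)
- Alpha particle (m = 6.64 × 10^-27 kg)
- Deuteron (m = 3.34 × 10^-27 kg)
The particle is an electron.

From λ = h/(mv), solve for mass:

m = h/(λv)
m = (6.626 × 10^-34 J·s) / (1.48 × 10^-10 m × 4.93 × 10^6 m/s)
m = 9.08 × 10^-31 kg

Comparing with the listed masses, this is closest to an electron.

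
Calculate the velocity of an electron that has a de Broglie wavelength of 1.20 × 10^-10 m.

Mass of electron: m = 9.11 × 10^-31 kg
6.06 × 10^6 m/s

From the de Broglie relation λ = h/(mv), we solve for v:

v = h/(mλ)
v = (6.626 × 10^-34 J·s) / (9.11 × 10^-31 kg × 1.20 × 10^-10 m)
v = 6.06 × 10^6 m/s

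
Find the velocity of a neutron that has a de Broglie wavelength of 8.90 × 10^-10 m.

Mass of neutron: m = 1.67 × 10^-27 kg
4.46 × 10^2 m/s

From the de Broglie relation λ = h/(mv), we solve for v:

v = h/(mλ)
v = (6.626 × 10^-34 J·s) / (1.67 × 10^-27 kg × 8.90 × 10^-10 m)
v = 4.46 × 10^2 m/s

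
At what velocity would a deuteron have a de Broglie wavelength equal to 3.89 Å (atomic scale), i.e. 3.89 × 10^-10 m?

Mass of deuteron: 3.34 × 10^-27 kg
5.10 × 10^2 m/s

From λ = h/(mv), solve for v:

v = h/(mλ)
v = (6.626 × 10^-34 J·s) / (3.34 × 10^-27 kg × 3.89 × 10^-10 m)
v = 5.10 × 10^2 m/s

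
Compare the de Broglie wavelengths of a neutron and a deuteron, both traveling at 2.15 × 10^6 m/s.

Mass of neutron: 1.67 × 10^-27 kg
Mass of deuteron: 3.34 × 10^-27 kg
The neutron has the longer wavelength.

Using λ = h/(mv), since both particles have the same velocity, the wavelength depends only on mass.

For neutron: λ₁ = h/(m₁v) = 1.85 × 10^-13 m
For deuteron: λ₂ = h/(m₂v) = 9.23 × 10^-14 m

Since λ ∝ 1/m at constant velocity, the lighter particle has the longer wavelength.

The neutron has the longer de Broglie wavelength.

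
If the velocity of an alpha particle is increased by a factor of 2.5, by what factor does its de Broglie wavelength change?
The wavelength decreases by a factor of 2.5.

From λ = h/(mv), the wavelength is inversely proportional to velocity:

λ ∝ 1/v

If v → 2.5v, then λ → λ/2.5

When velocity is increased by a factor of 2.5, the wavelength decreases by a factor of 2.5.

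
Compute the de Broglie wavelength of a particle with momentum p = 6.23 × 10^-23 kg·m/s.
1.06 × 10^-11 m

Using the de Broglie relation λ = h/p:

λ = h/p
λ = (6.626 × 10^-34 J·s) / (6.23 × 10^-23 kg·m/s)
λ = 1.06 × 10^-11 m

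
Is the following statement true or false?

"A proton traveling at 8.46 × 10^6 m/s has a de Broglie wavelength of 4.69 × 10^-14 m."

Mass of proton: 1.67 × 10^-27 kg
True

The claim is correct.

Using λ = h/(mv):
λ = (6.626 × 10^-34 J·s) / (1.67 × 10^-27 kg × 8.46 × 10^6 m/s)
λ = 4.69 × 10^-14 m

This matches the claimed value.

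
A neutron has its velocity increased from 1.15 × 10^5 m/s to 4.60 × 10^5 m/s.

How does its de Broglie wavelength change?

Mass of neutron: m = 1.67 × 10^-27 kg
The wavelength decreases by a factor of 4.

Using λ = h/(mv):

Initial wavelength: λ₁ = h/(mv₁) = 3.45 × 10^-12 m
Final wavelength: λ₂ = h/(mv₂) = 8.63 × 10^-13 m

Since λ ∝ 1/v, when velocity increases by a factor of 4, the wavelength decreases by a factor of 4.

λ₂/λ₁ = v₁/v₂ = 1/4

The wavelength decreases by a factor of 4.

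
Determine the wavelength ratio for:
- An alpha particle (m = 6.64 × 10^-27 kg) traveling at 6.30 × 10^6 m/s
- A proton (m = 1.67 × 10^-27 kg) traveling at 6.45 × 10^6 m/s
λ₁/λ₂ = 0.257

Using λ = h/(mv):

λ₁ = h/(m₁v₁) = 1.58 × 10^-14 m
λ₂ = h/(m₂v₂) = 6.15 × 10^-14 m

Ratio λ₁/λ₂ = (m₂v₂)/(m₁v₁)
         = (1.67 × 10^-27 kg × 6.45 × 10^6 m/s) / (6.64 × 10^-27 kg × 6.30 × 10^6 m/s)
         = 0.257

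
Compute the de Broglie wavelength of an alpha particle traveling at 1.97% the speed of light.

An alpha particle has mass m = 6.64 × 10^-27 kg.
1.69 × 10^-14 m

Using the de Broglie relation λ = h/(mv):

v = 1.97% × c = 5.906 × 10^6 m/s

λ = h/(mv)
λ = (6.626 × 10^-34 J·s) / (6.64 × 10^-27 kg × 5.906 × 10^6 m/s)
λ = 1.69 × 10^-14 m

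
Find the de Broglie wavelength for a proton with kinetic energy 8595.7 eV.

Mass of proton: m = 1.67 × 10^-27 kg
3.09 × 10^-13 m

Using λ = h/√(2mKE):

First convert KE to Joules: KE = 8595.7 eV = 1.377 × 10^-15 J

λ = h/√(2mKE)
λ = (6.626 × 10^-34 J·s) / √(2 × 1.67 × 10^-27 kg × 1.377 × 10^-15 J)
λ = 3.09 × 10^-13 m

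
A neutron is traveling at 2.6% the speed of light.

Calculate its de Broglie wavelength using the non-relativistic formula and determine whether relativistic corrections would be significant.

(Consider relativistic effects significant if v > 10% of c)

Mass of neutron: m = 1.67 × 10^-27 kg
No, relativistic corrections are not needed.

Using the non-relativistic de Broglie formula λ = h/(mv):

v = 2.6% × c = 7.795 × 10^6 m/s

λ = h/(mv)
λ = (6.626 × 10^-34 J·s) / (1.67 × 10^-27 kg × 7.795 × 10^6 m/s)
λ = 5.09 × 10^-14 m

Since v = 2.6% of c < 10% of c, relativistic corrections are NOT significant and this non-relativistic result is a good approximation.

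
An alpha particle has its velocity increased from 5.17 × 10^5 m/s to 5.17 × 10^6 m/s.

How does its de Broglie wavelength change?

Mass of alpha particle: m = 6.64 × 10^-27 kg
The wavelength decreases by a factor of 10.

Using λ = h/(mv):

Initial wavelength: λ₁ = h/(mv₁) = 1.93 × 10^-13 m
Final wavelength: λ₂ = h/(mv₂) = 1.93 × 10^-14 m

Since λ ∝ 1/v, when velocity increases by a factor of 10, the wavelength decreases by a factor of 10.

λ₂/λ₁ = v₁/v₂ = 1/10

The wavelength decreases by a factor of 10.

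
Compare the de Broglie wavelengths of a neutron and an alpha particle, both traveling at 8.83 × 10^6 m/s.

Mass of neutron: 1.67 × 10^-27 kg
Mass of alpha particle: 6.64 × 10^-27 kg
The neutron has the longer wavelength.

Using λ = h/(mv), since both particles have the same velocity, the wavelength depends only on mass.

For neutron: λ₁ = h/(m₁v) = 4.49 × 10^-14 m
For alpha particle: λ₂ = h/(m₂v) = 1.13 × 10^-14 m

Since λ ∝ 1/m at constant velocity, the lighter particle has the longer wavelength.

The neutron has the longer de Broglie wavelength.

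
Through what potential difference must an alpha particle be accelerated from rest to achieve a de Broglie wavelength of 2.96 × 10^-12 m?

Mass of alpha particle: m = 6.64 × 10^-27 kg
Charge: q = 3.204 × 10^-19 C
11.8 V

From λ = h/√(2mqV), we solve for V:

λ² = h²/(2mqV)
V = h²/(2mqλ²)
V = (6.626 × 10^-34 J·s)² / (2 × 6.64 × 10^-27 kg × 3.204 × 10^-19 C × (2.96 × 10^-12 m)²)
V = 11.8 V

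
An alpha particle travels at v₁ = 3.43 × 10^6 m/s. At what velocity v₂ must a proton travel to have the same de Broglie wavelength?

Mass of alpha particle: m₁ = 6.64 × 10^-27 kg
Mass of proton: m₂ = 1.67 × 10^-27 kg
v₂ = 1.36 × 10^7 m/s

For equal de Broglie wavelengths: λ₁ = λ₂

h/(m₁v₁) = h/(m₂v₂)
m₁v₁ = m₂v₂
v₂ = v₁ · (m₁/m₂)

v₂ = 3.43 × 10^6 m/s × (6.64 × 10^-27 kg / 1.67 × 10^-27 kg)
v₂ = 1.36 × 10^7 m/s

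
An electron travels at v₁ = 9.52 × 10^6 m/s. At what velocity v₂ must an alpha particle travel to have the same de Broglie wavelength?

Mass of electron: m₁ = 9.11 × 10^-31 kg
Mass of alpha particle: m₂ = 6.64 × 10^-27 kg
v₂ = 1.31 × 10^3 m/s

For equal de Broglie wavelengths: λ₁ = λ₂

h/(m₁v₁) = h/(m₂v₂)
m₁v₁ = m₂v₂
v₂ = v₁ · (m₁/m₂)

v₂ = 9.52 × 10^6 m/s × (9.11 × 10^-31 kg / 6.64 × 10^-27 kg)
v₂ = 1.31 × 10^3 m/s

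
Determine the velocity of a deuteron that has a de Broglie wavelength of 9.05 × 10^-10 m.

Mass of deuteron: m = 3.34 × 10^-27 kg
2.19 × 10^2 m/s

From the de Broglie relation λ = h/(mv), we solve for v:

v = h/(mλ)
v = (6.626 × 10^-34 J·s) / (3.34 × 10^-27 kg × 9.05 × 10^-10 m)
v = 2.19 × 10^2 m/s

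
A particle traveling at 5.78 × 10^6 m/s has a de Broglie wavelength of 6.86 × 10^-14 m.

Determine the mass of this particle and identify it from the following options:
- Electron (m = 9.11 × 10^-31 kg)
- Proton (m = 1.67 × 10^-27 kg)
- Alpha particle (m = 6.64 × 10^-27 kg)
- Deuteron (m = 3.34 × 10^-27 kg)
The particle is a proton.

From λ = h/(mv), solve for mass:

m = h/(λv)
m = (6.626 × 10^-34 J·s) / (6.86 × 10^-14 m × 5.78 × 10^6 m/s)
m = 1.67 × 10^-27 kg

Comparing with the listed masses, this is closest to a proton.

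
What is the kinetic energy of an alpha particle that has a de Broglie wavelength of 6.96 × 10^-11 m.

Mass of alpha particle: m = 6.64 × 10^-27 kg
6.82 × 10^-21 J (or 0.0426 eV)

From λ = h/√(2mKE), we solve for KE:

λ² = h²/(2mKE)
KE = h²/(2mλ²)
KE = (6.626 × 10^-34 J·s)² / (2 × 6.64 × 10^-27 kg × (6.96 × 10^-11 m)²)
KE = 6.82 × 10^-21 J
KE = 0.0426 eV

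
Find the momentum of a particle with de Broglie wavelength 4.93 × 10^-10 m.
1.34 × 10^-24 kg·m/s

From the de Broglie relation λ = h/p, we solve for p:

p = h/λ
p = (6.626 × 10^-34 J·s) / (4.93 × 10^-10 m)
p = 1.34 × 10^-24 kg·m/s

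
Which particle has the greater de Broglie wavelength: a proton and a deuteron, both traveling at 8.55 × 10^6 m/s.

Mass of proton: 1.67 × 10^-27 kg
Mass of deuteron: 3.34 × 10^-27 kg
The proton has the longer wavelength.

Using λ = h/(mv), since both particles have the same velocity, the wavelength depends only on mass.

For proton: λ₁ = h/(m₁v) = 4.64 × 10^-14 m
For deuteron: λ₂ = h/(m₂v) = 2.32 × 10^-14 m

Since λ ∝ 1/m at constant velocity, the lighter particle has the longer wavelength.

The proton has the longer de Broglie wavelength.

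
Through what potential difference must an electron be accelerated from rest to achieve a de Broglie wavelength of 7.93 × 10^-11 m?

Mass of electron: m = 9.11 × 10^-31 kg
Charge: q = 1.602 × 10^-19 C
239 V

From λ = h/√(2mqV), we solve for V:

λ² = h²/(2mqV)
V = h²/(2mqλ²)
V = (6.626 × 10^-34 J·s)² / (2 × 9.11 × 10^-31 kg × 1.602 × 10^-19 C × (7.93 × 10^-11 m)²)
V = 239 V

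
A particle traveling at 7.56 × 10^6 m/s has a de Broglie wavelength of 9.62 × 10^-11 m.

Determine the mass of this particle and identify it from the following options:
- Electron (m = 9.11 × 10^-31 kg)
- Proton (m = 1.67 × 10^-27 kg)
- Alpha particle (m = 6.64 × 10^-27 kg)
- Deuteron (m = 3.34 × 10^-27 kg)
The particle is an electron.

From λ = h/(mv), solve for mass:

m = h/(λv)
m = (6.626 × 10^-34 J·s) / (9.62 × 10^-11 m × 7.56 × 10^6 m/s)
m = 9.11 × 10^-31 kg

Comparing with the listed masses, this is closest to an electron.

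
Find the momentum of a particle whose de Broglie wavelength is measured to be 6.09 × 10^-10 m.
1.09 × 10^-24 kg·m/s

From the de Broglie relation λ = h/p, we solve for p:

p = h/λ
p = (6.626 × 10^-34 J·s) / (6.09 × 10^-10 m)
p = 1.09 × 10^-24 kg·m/s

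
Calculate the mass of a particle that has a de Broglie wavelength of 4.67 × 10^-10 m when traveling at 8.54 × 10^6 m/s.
1.66 × 10^-31 kg

From the de Broglie relation λ = h/(mv), we solve for m:

m = h/(λv)
m = (6.626 × 10^-34 J·s) / (4.67 × 10^-10 m × 8.54 × 10^6 m/s)
m = 1.66 × 10^-31 kg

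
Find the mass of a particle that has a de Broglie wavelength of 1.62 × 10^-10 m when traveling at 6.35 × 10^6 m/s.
6.44 × 10^-31 kg

From the de Broglie relation λ = h/(mv), we solve for m:

m = h/(λv)
m = (6.626 × 10^-34 J·s) / (1.62 × 10^-10 m × 6.35 × 10^6 m/s)
m = 6.44 × 10^-31 kg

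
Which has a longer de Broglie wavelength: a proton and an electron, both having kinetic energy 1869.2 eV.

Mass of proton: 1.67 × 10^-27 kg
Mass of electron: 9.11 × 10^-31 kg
The electron has the longer wavelength.

Using λ = h/√(2mKE):

For proton: λ₁ = h/√(2m₁KE) = 6.63 × 10^-13 m
For electron: λ₂ = h/√(2m₂KE) = 2.84 × 10^-11 m

Since λ ∝ 1/√m at constant kinetic energy, the lighter particle has the longer wavelength.

The electron has the longer de Broglie wavelength.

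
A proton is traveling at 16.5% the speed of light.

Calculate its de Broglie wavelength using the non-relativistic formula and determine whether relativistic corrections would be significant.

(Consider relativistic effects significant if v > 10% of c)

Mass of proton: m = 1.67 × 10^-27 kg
Yes, relativistic corrections are needed.

Using the non-relativistic de Broglie formula λ = h/(mv):

v = 16.5% × c = 4.947 × 10^7 m/s

λ = h/(mv)
λ = (6.626 × 10^-34 J·s) / (1.67 × 10^-27 kg × 4.947 × 10^7 m/s)
λ = 8.02 × 10^-15 m

Since v = 16.5% of c > 10% of c, relativistic corrections ARE significant and the actual wavelength would differ from this non-relativistic estimate.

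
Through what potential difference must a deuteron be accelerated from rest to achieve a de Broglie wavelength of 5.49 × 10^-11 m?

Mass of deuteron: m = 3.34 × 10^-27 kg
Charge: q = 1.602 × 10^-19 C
1.36 × 10^-1 V

From λ = h/√(2mqV), we solve for V:

λ² = h²/(2mqV)
V = h²/(2mqλ²)
V = (6.626 × 10^-34 J·s)² / (2 × 3.34 × 10^-27 kg × 1.602 × 10^-19 C × (5.49 × 10^-11 m)²)
V = 1.36 × 10^-1 V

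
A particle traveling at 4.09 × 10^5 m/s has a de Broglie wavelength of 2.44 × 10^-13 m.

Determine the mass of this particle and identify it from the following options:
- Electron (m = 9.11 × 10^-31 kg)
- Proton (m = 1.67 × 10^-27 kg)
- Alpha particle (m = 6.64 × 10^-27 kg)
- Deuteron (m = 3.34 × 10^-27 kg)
The particle is an alpha particle.

From λ = h/(mv), solve for mass:

m = h/(λv)
m = (6.626 × 10^-34 J·s) / (2.44 × 10^-13 m × 4.09 × 10^5 m/s)
m = 6.64 × 10^-27 kg

Comparing with the listed masses, this is closest to an alpha particle.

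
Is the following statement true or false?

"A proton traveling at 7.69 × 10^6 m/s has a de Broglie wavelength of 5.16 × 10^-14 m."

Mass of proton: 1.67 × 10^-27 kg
True

The claim is correct.

Using λ = h/(mv):
λ = (6.626 × 10^-34 J·s) / (1.67 × 10^-27 kg × 7.69 × 10^6 m/s)
λ = 5.16 × 10^-14 m

This matches the claimed value.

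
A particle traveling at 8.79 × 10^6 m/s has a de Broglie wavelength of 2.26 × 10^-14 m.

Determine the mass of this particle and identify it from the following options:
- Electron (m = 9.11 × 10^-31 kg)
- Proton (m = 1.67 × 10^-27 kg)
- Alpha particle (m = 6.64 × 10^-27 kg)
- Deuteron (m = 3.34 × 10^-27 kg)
The particle is a deuteron.

From λ = h/(mv), solve for mass:

m = h/(λv)
m = (6.626 × 10^-34 J·s) / (2.26 × 10^-14 m × 8.79 × 10^6 m/s)
m = 3.34 × 10^-27 kg

Comparing with the listed masses, this is closest to a deuteron.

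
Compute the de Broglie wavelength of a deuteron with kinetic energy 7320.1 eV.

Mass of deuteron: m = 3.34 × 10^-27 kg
2.37 × 10^-13 m

Using λ = h/√(2mKE):

First convert KE to Joules: KE = 7320.1 eV = 1.173 × 10^-15 J

λ = h/√(2mKE)
λ = (6.626 × 10^-34 J·s) / √(2 × 3.34 × 10^-27 kg × 1.173 × 10^-15 J)
λ = 2.37 × 10^-13 m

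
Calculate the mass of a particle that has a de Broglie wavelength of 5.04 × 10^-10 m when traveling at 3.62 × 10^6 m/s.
3.63 × 10^-31 kg

From the de Broglie relation λ = h/(mv), we solve for m:

m = h/(λv)
m = (6.626 × 10^-34 J·s) / (5.04 × 10^-10 m × 3.62 × 10^6 m/s)
m = 3.63 × 10^-31 kg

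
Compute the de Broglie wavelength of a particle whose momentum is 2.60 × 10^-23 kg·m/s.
2.55 × 10^-11 m

Using the de Broglie relation λ = h/p:

λ = h/p
λ = (6.626 × 10^-34 J·s) / (2.60 × 10^-23 kg·m/s)
λ = 2.55 × 10^-11 m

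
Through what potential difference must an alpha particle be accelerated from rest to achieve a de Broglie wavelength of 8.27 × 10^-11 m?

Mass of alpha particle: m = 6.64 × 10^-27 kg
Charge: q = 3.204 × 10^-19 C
1.51 × 10^-2 V

From λ = h/√(2mqV), we solve for V:

λ² = h²/(2mqV)
V = h²/(2mqλ²)
V = (6.626 × 10^-34 J·s)² / (2 × 6.64 × 10^-27 kg × 3.204 × 10^-19 C × (8.27 × 10^-11 m)²)
V = 1.51 × 10^-2 V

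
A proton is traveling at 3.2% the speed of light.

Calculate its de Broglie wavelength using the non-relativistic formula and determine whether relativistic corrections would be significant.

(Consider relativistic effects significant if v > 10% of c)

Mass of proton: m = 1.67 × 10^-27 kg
No, relativistic corrections are not needed.

Using the non-relativistic de Broglie formula λ = h/(mv):

v = 3.2% × c = 9.593 × 10^6 m/s

λ = h/(mv)
λ = (6.626 × 10^-34 J·s) / (1.67 × 10^-27 kg × 9.593 × 10^6 m/s)
λ = 4.14 × 10^-14 m

Since v = 3.2% of c < 10% of c, relativistic corrections are NOT significant and this non-relativistic result is a good approximation.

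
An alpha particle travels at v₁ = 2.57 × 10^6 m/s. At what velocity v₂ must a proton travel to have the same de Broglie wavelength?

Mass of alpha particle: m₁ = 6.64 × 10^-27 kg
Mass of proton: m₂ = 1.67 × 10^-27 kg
v₂ = 1.02 × 10^7 m/s

For equal de Broglie wavelengths: λ₁ = λ₂

h/(m₁v₁) = h/(m₂v₂)
m₁v₁ = m₂v₂
v₂ = v₁ · (m₁/m₂)

v₂ = 2.57 × 10^6 m/s × (6.64 × 10^-27 kg / 1.67 × 10^-27 kg)
v₂ = 1.02 × 10^7 m/s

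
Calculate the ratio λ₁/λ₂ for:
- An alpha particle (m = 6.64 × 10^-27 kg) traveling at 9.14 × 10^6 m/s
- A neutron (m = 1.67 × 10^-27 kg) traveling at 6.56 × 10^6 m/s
λ₁/λ₂ = 0.181

Using λ = h/(mv):

λ₁ = h/(m₁v₁) = 1.09 × 10^-14 m
λ₂ = h/(m₂v₂) = 6.05 × 10^-14 m

Ratio λ₁/λ₂ = (m₂v₂)/(m₁v₁)
         = (1.67 × 10^-27 kg × 6.56 × 10^6 m/s) / (6.64 × 10^-27 kg × 9.14 × 10^6 m/s)
         = 0.181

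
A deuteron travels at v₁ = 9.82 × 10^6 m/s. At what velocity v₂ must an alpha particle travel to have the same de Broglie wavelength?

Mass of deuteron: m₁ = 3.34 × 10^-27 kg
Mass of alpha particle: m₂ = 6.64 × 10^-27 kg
v₂ = 4.94 × 10^6 m/s

For equal de Broglie wavelengths: λ₁ = λ₂

h/(m₁v₁) = h/(m₂v₂)
m₁v₁ = m₂v₂
v₂ = v₁ · (m₁/m₂)

v₂ = 9.82 × 10^6 m/s × (3.34 × 10^-27 kg / 6.64 × 10^-27 kg)
v₂ = 4.94 × 10^6 m/s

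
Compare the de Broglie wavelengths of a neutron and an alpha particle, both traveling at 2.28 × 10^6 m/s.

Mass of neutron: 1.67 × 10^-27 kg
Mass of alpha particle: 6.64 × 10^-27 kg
The neutron has the longer wavelength.

Using λ = h/(mv), since both particles have the same velocity, the wavelength depends only on mass.

For neutron: λ₁ = h/(m₁v) = 1.74 × 10^-13 m
For alpha particle: λ₂ = h/(m₂v) = 4.38 × 10^-14 m

Since λ ∝ 1/m at constant velocity, the lighter particle has the longer wavelength.

The neutron has the longer de Broglie wavelength.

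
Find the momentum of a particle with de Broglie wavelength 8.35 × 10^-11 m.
7.94 × 10^-24 kg·m/s

From the de Broglie relation λ = h/p, we solve for p:

p = h/λ
p = (6.626 × 10^-34 J·s) / (8.35 × 10^-11 m)
p = 7.94 × 10^-24 kg·m/s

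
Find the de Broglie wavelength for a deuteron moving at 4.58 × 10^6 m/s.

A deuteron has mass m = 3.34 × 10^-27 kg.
4.33 × 10^-14 m

Using the de Broglie relation λ = h/(mv):

λ = h/(mv)
λ = (6.626 × 10^-34 J·s) / (3.34 × 10^-27 kg × 4.58 × 10^6 m/s)
λ = 4.33 × 10^-14 m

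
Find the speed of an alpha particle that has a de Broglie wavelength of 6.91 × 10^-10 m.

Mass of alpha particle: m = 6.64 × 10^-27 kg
1.44 × 10^2 m/s

From the de Broglie relation λ = h/(mv), we solve for v:

v = h/(mλ)
v = (6.626 × 10^-34 J·s) / (6.64 × 10^-27 kg × 6.91 × 10^-10 m)
v = 1.44 × 10^2 m/s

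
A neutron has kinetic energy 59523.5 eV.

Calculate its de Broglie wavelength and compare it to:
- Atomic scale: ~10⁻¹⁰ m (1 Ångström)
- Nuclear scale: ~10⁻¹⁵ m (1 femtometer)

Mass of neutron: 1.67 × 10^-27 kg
λ = 1.17 × 10^-13 m, which is between nuclear and atomic scales.

Using λ = h/√(2mKE):

KE = 59523.5 eV = 9.537 × 10^-15 J

λ = h/√(2mKE)
λ = (6.626 × 10^-34 J·s) / √(2 × 1.67 × 10^-27 kg × 9.537 × 10^-15 J)
λ = 1.17 × 10^-13 m

Comparison:
- Atomic scale (10⁻¹⁰ m): λ is 0.0012× this size
- Nuclear scale (10⁻¹⁵ m): λ is 1.2e+02× this size

The wavelength is between nuclear and atomic scales.

This wavelength is appropriate for probing atomic structure but too large for nuclear physics experiments.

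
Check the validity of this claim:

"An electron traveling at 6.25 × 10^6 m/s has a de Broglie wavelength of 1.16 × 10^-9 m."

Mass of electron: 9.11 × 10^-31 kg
False

The claim is incorrect.

Using λ = h/(mv):
λ = (6.626 × 10^-34 J·s) / (9.11 × 10^-31 kg × 6.25 × 10^6 m/s)
λ = 1.16 × 10^-10 m

The actual wavelength differs from the claimed 1.16 × 10^-9 m.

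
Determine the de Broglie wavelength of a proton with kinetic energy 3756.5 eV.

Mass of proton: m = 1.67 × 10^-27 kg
4.67 × 10^-13 m

Using λ = h/√(2mKE):

First convert KE to Joules: KE = 3756.5 eV = 6.019 × 10^-16 J

λ = h/√(2mKE)
λ = (6.626 × 10^-34 J·s) / √(2 × 1.67 × 10^-27 kg × 6.019 × 10^-16 J)
λ = 4.67 × 10^-13 m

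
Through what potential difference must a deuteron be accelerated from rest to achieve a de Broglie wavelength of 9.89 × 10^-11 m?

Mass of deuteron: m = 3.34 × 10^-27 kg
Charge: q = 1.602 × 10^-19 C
4.19 × 10^-2 V

From λ = h/√(2mqV), we solve for V:

λ² = h²/(2mqV)
V = h²/(2mqλ²)
V = (6.626 × 10^-34 J·s)² / (2 × 3.34 × 10^-27 kg × 1.602 × 10^-19 C × (9.89 × 10^-11 m)²)
V = 4.19 × 10^-2 V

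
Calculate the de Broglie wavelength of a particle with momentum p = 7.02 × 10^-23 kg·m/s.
9.44 × 10^-12 m

Using the de Broglie relation λ = h/p:

λ = h/p
λ = (6.626 × 10^-34 J·s) / (7.02 × 10^-23 kg·m/s)
λ = 9.44 × 10^-12 m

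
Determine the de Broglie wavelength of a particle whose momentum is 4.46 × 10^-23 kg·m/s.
1.49 × 10^-11 m

Using the de Broglie relation λ = h/p:

λ = h/p
λ = (6.626 × 10^-34 J·s) / (4.46 × 10^-23 kg·m/s)
λ = 1.49 × 10^-11 m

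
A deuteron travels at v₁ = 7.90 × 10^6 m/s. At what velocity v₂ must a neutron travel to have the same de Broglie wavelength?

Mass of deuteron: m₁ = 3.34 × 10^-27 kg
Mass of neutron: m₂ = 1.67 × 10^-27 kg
v₂ = 1.58 × 10^7 m/s

For equal de Broglie wavelengths: λ₁ = λ₂

h/(m₁v₁) = h/(m₂v₂)
m₁v₁ = m₂v₂
v₂ = v₁ · (m₁/m₂)

v₂ = 7.90 × 10^6 m/s × (3.34 × 10^-27 kg / 1.67 × 10^-27 kg)
v₂ = 1.58 × 10^7 m/s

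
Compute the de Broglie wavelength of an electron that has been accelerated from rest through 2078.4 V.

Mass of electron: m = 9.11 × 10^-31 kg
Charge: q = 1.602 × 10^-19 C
2.69 × 10^-11 m

When a particle is accelerated through voltage V, it gains kinetic energy KE = qV.

The de Broglie wavelength is then λ = h/√(2mqV):

λ = h/√(2mqV)
λ = (6.626 × 10^-34 J·s) / √(2 × 9.11 × 10^-31 kg × 1.602 × 10^-19 C × 2078.4 V)
λ = 2.69 × 10^-11 m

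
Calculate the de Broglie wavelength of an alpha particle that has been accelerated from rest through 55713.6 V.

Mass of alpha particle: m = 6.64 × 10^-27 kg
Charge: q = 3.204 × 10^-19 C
4.30 × 10^-14 m

When a particle is accelerated through voltage V, it gains kinetic energy KE = qV.

The de Broglie wavelength is then λ = h/√(2mqV):

λ = h/√(2mqV)
λ = (6.626 × 10^-34 J·s) / √(2 × 6.64 × 10^-27 kg × 3.204 × 10^-19 C × 55713.6 V)
λ = 4.30 × 10^-14 m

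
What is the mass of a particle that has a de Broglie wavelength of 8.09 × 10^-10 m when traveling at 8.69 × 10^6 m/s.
9.43 × 10^-32 kg

From the de Broglie relation λ = h/(mv), we solve for m:

m = h/(λv)
m = (6.626 × 10^-34 J·s) / (8.09 × 10^-10 m × 8.69 × 10^6 m/s)
m = 9.43 × 10^-32 kg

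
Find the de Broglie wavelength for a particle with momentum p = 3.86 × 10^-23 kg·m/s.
1.72 × 10^-11 m

Using the de Broglie relation λ = h/p:

λ = h/p
λ = (6.626 × 10^-34 J·s) / (3.86 × 10^-23 kg·m/s)
λ = 1.72 × 10^-11 m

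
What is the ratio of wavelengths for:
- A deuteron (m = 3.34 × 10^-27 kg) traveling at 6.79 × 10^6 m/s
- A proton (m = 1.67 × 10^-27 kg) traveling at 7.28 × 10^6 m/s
λ₁/λ₂ = 0.536

Using λ = h/(mv):

λ₁ = h/(m₁v₁) = 2.92 × 10^-14 m
λ₂ = h/(m₂v₂) = 5.45 × 10^-14 m

Ratio λ₁/λ₂ = (m₂v₂)/(m₁v₁)
         = (1.67 × 10^-27 kg × 7.28 × 10^6 m/s) / (3.34 × 10^-27 kg × 6.79 × 10^6 m/s)
         = 0.536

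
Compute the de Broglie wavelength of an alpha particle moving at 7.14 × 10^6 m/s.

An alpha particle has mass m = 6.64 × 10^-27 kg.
1.40 × 10^-14 m

Using the de Broglie relation λ = h/(mv):

λ = h/(mv)
λ = (6.626 × 10^-34 J·s) / (6.64 × 10^-27 kg × 7.14 × 10^6 m/s)
λ = 1.40 × 10^-14 m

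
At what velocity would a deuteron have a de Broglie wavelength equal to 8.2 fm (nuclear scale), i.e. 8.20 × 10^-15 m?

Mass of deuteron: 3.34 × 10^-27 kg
2.42 × 10^7 m/s

From λ = h/(mv), solve for v:

v = h/(mλ)
v = (6.626 × 10^-34 J·s) / (3.34 × 10^-27 kg × 8.20 × 10^-15 m)
v = 2.42 × 10^7 m/s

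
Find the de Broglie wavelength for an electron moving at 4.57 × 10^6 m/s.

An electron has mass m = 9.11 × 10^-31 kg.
1.59 × 10^-10 m

Using the de Broglie relation λ = h/(mv):

λ = h/(mv)
λ = (6.626 × 10^-34 J·s) / (9.11 × 10^-31 kg × 4.57 × 10^6 m/s)
λ = 1.59 × 10^-10 m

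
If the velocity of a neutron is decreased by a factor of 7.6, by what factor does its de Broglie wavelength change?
The wavelength increases by a factor of 7.6.

From λ = h/(mv), the wavelength is inversely proportional to velocity:

λ ∝ 1/v

If v → v/7.6, then λ → 7.6λ

When velocity is decreased by a factor of 7.6, the wavelength increases by a factor of 7.6.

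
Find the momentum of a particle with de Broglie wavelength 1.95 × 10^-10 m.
3.40 × 10^-24 kg·m/s

From the de Broglie relation λ = h/p, we solve for p:

p = h/λ
p = (6.626 × 10^-34 J·s) / (1.95 × 10^-10 m)
p = 3.40 × 10^-24 kg·m/s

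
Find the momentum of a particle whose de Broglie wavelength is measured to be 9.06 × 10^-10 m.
7.31 × 10^-25 kg·m/s

From the de Broglie relation λ = h/p, we solve for p:

p = h/λ
p = (6.626 × 10^-34 J·s) / (9.06 × 10^-10 m)
p = 7.31 × 10^-25 kg·m/s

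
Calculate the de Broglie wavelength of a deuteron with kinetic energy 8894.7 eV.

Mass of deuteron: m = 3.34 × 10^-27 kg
2.15 × 10^-13 m

Using λ = h/√(2mKE):

First convert KE to Joules: KE = 8894.7 eV = 1.425 × 10^-15 J

λ = h/√(2mKE)
λ = (6.626 × 10^-34 J·s) / √(2 × 3.34 × 10^-27 kg × 1.425 × 10^-15 J)
λ = 2.15 × 10^-13 m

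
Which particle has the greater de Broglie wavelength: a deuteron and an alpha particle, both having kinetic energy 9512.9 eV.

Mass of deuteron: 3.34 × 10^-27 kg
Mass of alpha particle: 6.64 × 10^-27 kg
The deuteron has the longer wavelength.

Using λ = h/√(2mKE):

For deuteron: λ₁ = h/√(2m₁KE) = 2.08 × 10^-13 m
For alpha particle: λ₂ = h/√(2m₂KE) = 1.47 × 10^-13 m

Since λ ∝ 1/√m at constant kinetic energy, the lighter particle has the longer wavelength.

The deuteron has the longer de Broglie wavelength.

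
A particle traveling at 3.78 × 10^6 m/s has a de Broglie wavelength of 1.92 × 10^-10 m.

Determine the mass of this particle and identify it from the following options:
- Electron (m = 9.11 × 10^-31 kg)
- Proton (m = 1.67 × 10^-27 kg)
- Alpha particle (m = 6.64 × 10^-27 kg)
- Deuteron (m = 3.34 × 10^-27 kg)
The particle is an electron.

From λ = h/(mv), solve for mass:

m = h/(λv)
m = (6.626 × 10^-34 J·s) / (1.92 × 10^-10 m × 3.78 × 10^6 m/s)
m = 9.13 × 10^-31 kg

Comparing with the listed masses, this is closest to an electron.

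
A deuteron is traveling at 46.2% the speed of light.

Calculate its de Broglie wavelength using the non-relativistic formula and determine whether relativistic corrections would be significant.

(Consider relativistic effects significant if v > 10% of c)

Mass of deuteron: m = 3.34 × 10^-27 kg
Yes, relativistic corrections are needed.

Using the non-relativistic de Broglie formula λ = h/(mv):

v = 46.2% × c = 1.385 × 10^8 m/s

λ = h/(mv)
λ = (6.626 × 10^-34 J·s) / (3.34 × 10^-27 kg × 1.385 × 10^8 m/s)
λ = 1.43 × 10^-15 m

Since v = 46.2% of c > 10% of c, relativistic corrections ARE significant and the actual wavelength would differ from this non-relativistic estimate.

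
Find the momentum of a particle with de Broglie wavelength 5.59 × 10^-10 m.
1.19 × 10^-24 kg·m/s

From the de Broglie relation λ = h/p, we solve for p:

p = h/λ
p = (6.626 × 10^-34 J·s) / (5.59 × 10^-10 m)
p = 1.19 × 10^-24 kg·m/s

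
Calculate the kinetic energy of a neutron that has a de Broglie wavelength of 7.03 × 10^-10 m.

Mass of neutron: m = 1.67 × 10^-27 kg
2.66 × 10^-22 J (or 1.66 × 10^-3 eV)

From λ = h/√(2mKE), we solve for KE:

λ² = h²/(2mKE)
KE = h²/(2mλ²)
KE = (6.626 × 10^-34 J·s)² / (2 × 1.67 × 10^-27 kg × (7.03 × 10^-10 m)²)
KE = 2.66 × 10^-22 J
KE = 1.66 × 10^-3 eV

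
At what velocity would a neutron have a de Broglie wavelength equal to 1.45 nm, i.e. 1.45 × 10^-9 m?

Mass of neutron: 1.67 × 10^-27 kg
2.74 × 10^2 m/s

From λ = h/(mv), solve for v:

v = h/(mλ)
v = (6.626 × 10^-34 J·s) / (1.67 × 10^-27 kg × 1.45 × 10^-9 m)
v = 2.74 × 10^2 m/s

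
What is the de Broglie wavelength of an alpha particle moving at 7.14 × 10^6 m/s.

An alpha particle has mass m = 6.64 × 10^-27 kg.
1.40 × 10^-14 m

Using the de Broglie relation λ = h/(mv):

λ = h/(mv)
λ = (6.626 × 10^-34 J·s) / (6.64 × 10^-27 kg × 7.14 × 10^6 m/s)
λ = 1.40 × 10^-14 m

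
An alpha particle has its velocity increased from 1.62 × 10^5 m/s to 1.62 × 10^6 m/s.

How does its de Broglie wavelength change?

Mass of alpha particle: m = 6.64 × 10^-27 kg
The wavelength decreases by a factor of 10.

Using λ = h/(mv):

Initial wavelength: λ₁ = h/(mv₁) = 6.16 × 10^-13 m
Final wavelength: λ₂ = h/(mv₂) = 6.16 × 10^-14 m

Since λ ∝ 1/v, when velocity increases by a factor of 10, the wavelength decreases by a factor of 10.

λ₂/λ₁ = v₁/v₂ = 1/10

The wavelength decreases by a factor of 10.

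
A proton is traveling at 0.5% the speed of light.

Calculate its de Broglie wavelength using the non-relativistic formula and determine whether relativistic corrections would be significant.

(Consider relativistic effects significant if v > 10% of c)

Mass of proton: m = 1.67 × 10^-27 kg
No, relativistic corrections are not needed.

Using the non-relativistic de Broglie formula λ = h/(mv):

v = 0.5% × c = 1.499 × 10^6 m/s

λ = h/(mv)
λ = (6.626 × 10^-34 J·s) / (1.67 × 10^-27 kg × 1.499 × 10^6 m/s)
λ = 2.65 × 10^-13 m

Since v = 0.5% of c < 10% of c, relativistic corrections are NOT significant and this non-relativistic result is a good approximation.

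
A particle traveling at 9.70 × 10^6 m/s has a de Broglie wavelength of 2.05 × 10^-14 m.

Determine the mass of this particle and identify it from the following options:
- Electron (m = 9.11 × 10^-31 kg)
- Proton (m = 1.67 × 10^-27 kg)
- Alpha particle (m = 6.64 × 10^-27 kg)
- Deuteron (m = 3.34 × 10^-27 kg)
The particle is a deuteron.

From λ = h/(mv), solve for mass:

m = h/(λv)
m = (6.626 × 10^-34 J·s) / (2.05 × 10^-14 m × 9.70 × 10^6 m/s)
m = 3.33 × 10^-27 kg

Comparing with the listed masses, this is closest to a deuteron.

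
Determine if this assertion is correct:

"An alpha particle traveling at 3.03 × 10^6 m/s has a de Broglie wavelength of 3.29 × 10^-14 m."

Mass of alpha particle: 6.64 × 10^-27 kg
True

The claim is correct.

Using λ = h/(mv):
λ = (6.626 × 10^-34 J·s) / (6.64 × 10^-27 kg × 3.03 × 10^6 m/s)
λ = 3.29 × 10^-14 m

This matches the claimed value.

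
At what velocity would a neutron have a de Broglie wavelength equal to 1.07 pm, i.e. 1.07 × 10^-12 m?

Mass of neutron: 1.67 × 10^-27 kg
3.71 × 10^5 m/s

From λ = h/(mv), solve for v:

v = h/(mλ)
v = (6.626 × 10^-34 J·s) / (1.67 × 10^-27 kg × 1.07 × 10^-12 m)
v = 3.71 × 10^5 m/s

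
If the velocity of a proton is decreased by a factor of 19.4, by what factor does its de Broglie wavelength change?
The wavelength increases by a factor of 19.4.

From λ = h/(mv), the wavelength is inversely proportional to velocity:

λ ∝ 1/v

If v → v/19.4, then λ → 19.4λ

When velocity is decreased by a factor of 19.4, the wavelength increases by a factor of 19.4.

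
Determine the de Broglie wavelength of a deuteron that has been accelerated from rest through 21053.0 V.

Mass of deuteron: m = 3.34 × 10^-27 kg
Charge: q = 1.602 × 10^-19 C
1.40 × 10^-13 m

When a particle is accelerated through voltage V, it gains kinetic energy KE = qV.

The de Broglie wavelength is then λ = h/√(2mqV):

λ = h/√(2mqV)
λ = (6.626 × 10^-34 J·s) / √(2 × 3.34 × 10^-27 kg × 1.602 × 10^-19 C × 21053.0 V)
λ = 1.40 × 10^-13 m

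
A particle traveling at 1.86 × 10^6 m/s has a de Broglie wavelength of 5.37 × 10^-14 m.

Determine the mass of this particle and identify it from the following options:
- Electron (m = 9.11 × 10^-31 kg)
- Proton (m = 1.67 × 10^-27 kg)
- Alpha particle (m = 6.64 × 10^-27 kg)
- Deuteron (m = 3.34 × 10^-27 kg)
The particle is an alpha particle.

From λ = h/(mv), solve for mass:

m = h/(λv)
m = (6.626 × 10^-34 J·s) / (5.37 × 10^-14 m × 1.86 × 10^6 m/s)
m = 6.63 × 10^-27 kg

Comparing with the listed masses, this is closest to an alpha particle.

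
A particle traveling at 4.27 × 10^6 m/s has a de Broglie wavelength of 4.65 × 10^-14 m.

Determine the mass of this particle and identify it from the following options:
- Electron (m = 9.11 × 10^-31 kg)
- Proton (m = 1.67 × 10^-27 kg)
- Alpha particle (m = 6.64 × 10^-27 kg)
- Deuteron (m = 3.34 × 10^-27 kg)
The particle is a deuteron.

From λ = h/(mv), solve for mass:

m = h/(λv)
m = (6.626 × 10^-34 J·s) / (4.65 × 10^-14 m × 4.27 × 10^6 m/s)
m = 3.34 × 10^-27 kg

Comparing with the listed masses, this is closest to a deuteron.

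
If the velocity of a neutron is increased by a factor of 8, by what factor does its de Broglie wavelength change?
The wavelength decreases by a factor of 8.

From λ = h/(mv), the wavelength is inversely proportional to velocity:

λ ∝ 1/v

If v → 8v, then λ → λ/8

When velocity is increased by a factor of 8, the wavelength decreases by a factor of 8.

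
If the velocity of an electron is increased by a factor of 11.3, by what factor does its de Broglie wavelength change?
The wavelength decreases by a factor of 11.3.

From λ = h/(mv), the wavelength is inversely proportional to velocity:

λ ∝ 1/v

If v → 11.3v, then λ → λ/11.3

When velocity is increased by a factor of 11.3, the wavelength decreases by a factor of 11.3.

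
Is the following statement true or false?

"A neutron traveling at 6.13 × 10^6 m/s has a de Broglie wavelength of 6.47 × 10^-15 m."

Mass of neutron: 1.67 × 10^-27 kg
False

The claim is incorrect.

Using λ = h/(mv):
λ = (6.626 × 10^-34 J·s) / (1.67 × 10^-27 kg × 6.13 × 10^6 m/s)
λ = 6.47 × 10^-14 m

The actual wavelength differs from the claimed 6.47 × 10^-15 m.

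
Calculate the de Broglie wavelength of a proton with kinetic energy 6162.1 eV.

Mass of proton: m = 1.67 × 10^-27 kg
3.65 × 10^-13 m

Using λ = h/√(2mKE):

First convert KE to Joules: KE = 6162.1 eV = 9.873 × 10^-16 J

λ = h/√(2mKE)
λ = (6.626 × 10^-34 J·s) / √(2 × 1.67 × 10^-27 kg × 9.873 × 10^-16 J)
λ = 3.65 × 10^-13 m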